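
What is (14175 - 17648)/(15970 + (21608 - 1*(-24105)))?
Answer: -3473/61683 ≈ -0.056304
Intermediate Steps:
(14175 - 17648)/(15970 + (21608 - 1*(-24105))) = -3473/(15970 + (21608 + 24105)) = -3473/(15970 + 45713) = -3473/61683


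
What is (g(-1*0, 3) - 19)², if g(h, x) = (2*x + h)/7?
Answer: 16129/49 ≈ 329.16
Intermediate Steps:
g(h, x) = h/7 + 2*x/7 (g(h, x) = (h + 2*x)*(⅐) = h/7 + 2*x/7)
(g(-1*0, 3) - 19)² = (((-1*0)/7 + (2/7)*3) - 19)² = (((⅐)*0 + 6/7) - 19)² = ((0 + 6/7) - 19)² = (6/7 - 19)² = (-127/7)² = 16129/49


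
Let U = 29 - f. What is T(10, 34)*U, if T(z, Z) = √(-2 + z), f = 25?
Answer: 8*√2 ≈ 11.314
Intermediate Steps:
U = 4 (U = 29 - 1*25 = 29 - 25 = 4)
T(10, 34)*U = √(-2 + 10)*4 = √8*4 = (2*√2)*4 = 8*√2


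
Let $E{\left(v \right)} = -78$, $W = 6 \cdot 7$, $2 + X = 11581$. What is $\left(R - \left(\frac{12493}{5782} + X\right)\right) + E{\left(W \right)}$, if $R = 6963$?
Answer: $- \frac{27153201}{5782} \approx -4696.2$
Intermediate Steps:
$X = 11579$ ($X = -2 + 11581 = 11579$)
$W = 42$
$\left(R - \left(\frac{12493}{5782} + X\right)\right) + E{\left(W \right)} = \left(6963 + \left(\frac{12493}{-5782} - 11579\right)\right) - 78 = \left(6963 + \left(12493 \left(- \frac{1}{5782}\right) - 11579\right)\right) - 78 = \left(6963 - \frac{66962271}{5782}\right) - 78 = - \frac{26702205}{5782} - 78 = - \frac{27153201}{5782}$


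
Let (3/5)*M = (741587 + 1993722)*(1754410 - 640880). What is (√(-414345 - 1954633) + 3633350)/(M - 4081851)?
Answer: 1557150/2175604415471 + 3*I*√2368978/15229230908297 ≈ 7.1573e-7 + 3.032e-10*I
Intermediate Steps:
M = 15229243153850/3 (M = 5*((741587 + 1993722)*(1754410 - 640880))/3 = 5*(2735309*1113530)/3 = (5/3)*3045848630770 = 15229243153850/3 ≈ 5.0764e+12)
(√(-414345 - 1954633) + 3633350)/(M - 4081851) = (√(-414345 - 1954633) + 3633350)/(15229243153850/3 - 4081851) = (√(-2368978) + 3633350)/(15229230908297/3) = (I*√2368978 + 3633350)*(3/15229230908297) = (3633350 + I*√2368978)*(3/15229230908297) = 1557150/2175604415471 + 3*I*√2368978/15229230908297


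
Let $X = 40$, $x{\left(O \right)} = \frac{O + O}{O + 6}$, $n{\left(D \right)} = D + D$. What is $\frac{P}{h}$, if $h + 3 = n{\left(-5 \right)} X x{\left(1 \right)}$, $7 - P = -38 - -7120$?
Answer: $\frac{49525}{821} \approx 60.323$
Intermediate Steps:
$n{\left(D \right)} = 2 D$
$x{\left(O \right)} = \frac{2 O}{6 + O}$
$P = -7075$ ($P = 7 - \left(-38 - -7120\right) = 7 - \left(-38 + 7120\right) = 7 - 7082 = -7075$)
$h = - \frac{821}{7}$ ($h = -3 + 2 \left(-5\right) 40 \cdot 2 \cdot 1 \frac{1}{6 + 1} = -3 + \left(-10\right) 40 \cdot 2 \cdot 1 \cdot \frac{1}{7} = -3 - 400 \cdot 2 \cdot 1 \cdot \frac{1}{7} = -3 - \frac{800}{7} = - \frac{821}{7} \approx -117.29$)
$\frac{P}{h} = - \frac{7075}{- \frac{821}{7}} = \left(-7075\right) \left(- \frac{7}{821}\right) = \frac{49525}{821}$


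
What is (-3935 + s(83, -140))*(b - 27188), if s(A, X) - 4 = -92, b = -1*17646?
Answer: 180367182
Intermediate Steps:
b = -17646
s(A, X) = -88 (s(A, X) = 4 - 92 = -88)
(-3935 + s(83, -140))*(b - 27188) = (-3935 - 88)*(-17646 - 27188) = -4023*(-44834) = 180367182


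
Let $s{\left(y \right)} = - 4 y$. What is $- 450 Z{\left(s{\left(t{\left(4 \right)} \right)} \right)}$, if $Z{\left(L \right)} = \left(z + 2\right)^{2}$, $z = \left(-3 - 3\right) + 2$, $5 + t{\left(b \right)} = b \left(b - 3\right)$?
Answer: $-1800$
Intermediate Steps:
$t{\left(b \right)} = -5 + b \left(-3 + b\right)$ ($t{\left(b \right)} = -5 + b \left(b - 3\right) = -5 + b \left(-3 + b\right)$)
$z = -4$ ($z = -6 + 2 = -4$)
$Z{\left(L \right)} = 4$ ($Z{\left(L \right)} = \left(-4 + 2\right)^{2} = \left(-2\right)^{2} = 4$)
$- 450 Z{\left(s{\left(t{\left(4 \right)} \right)} \right)} = \left(-450\right) 4 = -1800$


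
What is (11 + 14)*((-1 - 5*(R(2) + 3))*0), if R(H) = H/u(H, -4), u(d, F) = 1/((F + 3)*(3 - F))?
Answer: 0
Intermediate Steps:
u(d, F) = 1/((3 + F)*(3 - F))
R(H) = -7*H (R(H) = H/((-1/(-9 + (-4)²))) = H/((-1/(-9 + 16))) = H/((-1/7)) = H/((-1*⅐)) = H/(-⅐) = H*(-7) = -7*H)
(11 + 14)*((-1 - 5*(R(2) + 3))*0) = (11 + 14)*((-1 - 5*(-7*2 + 3))*0) = 25*((-1 - 5*(-14 + 3))*0) = 25*((-1 - 5*(-11))*0) = 25*((-1 + 55)*0) = 25*(54*0) = 25*0 = 0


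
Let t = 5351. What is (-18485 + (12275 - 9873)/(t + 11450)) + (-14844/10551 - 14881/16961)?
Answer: -18528007353113976/1002210513437 ≈ -18487.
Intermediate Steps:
(-18485 + (12275 - 9873)/(t + 11450)) + (-14844/10551 - 14881/16961) = (-18485 + (12275 - 9873)/(5351 + 11450)) + (-14844/10551 - 14881/16961) = (-18485 + 2402/16801) + (-14844*1/10551 - 14881*1/16961) = (-18485 + 2402*(1/16801)) + (-4948/3517 - 14881/16961) = (-18485 + 2402/16801) - 136259505/59651837 = -310564083/16801 - 136259505/59651837 = -18528007353113976/1002210513437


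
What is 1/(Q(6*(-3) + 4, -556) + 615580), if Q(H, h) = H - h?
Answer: 1/616122 ≈ 1.6231e-6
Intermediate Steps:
1/(Q(6*(-3) + 4, -556) + 615580) = 1/(((6*(-3) + 4) - 1*(-556)) + 615580) = 1/(((-18 + 4) + 556) + 615580) = 1/((-14 + 556) + 615580) = 1/(542 + 615580) = 1/616122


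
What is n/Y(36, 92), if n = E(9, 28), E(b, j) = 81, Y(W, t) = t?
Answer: 81/92 ≈ 0.88043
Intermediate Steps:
n = 81
n/Y(36, 92) = 81/92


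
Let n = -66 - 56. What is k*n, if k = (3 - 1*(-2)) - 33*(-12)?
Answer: -48922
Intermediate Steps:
n = -122
k = 401 (k = (3 + 2) + 396 = 5 + 396 = 401)
k*n = 401*(-122) = -48922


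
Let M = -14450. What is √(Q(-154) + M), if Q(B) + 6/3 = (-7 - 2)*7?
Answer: I*√14515 ≈ 120.48*I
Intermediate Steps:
Q(B) = -65 (Q(B) = -2 + (-7 - 2)*7 = -2 - 9*7 = -2 - 63 = -65)
√(Q(-154) + M) = √(-65 - 14450) = √(-14515) = I*√14515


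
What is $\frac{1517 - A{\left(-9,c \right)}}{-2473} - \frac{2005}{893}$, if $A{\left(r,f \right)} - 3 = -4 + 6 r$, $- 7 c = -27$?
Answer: $- \frac{6362161}{2208389} \approx -2.8809$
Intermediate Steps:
$c = \frac{27}{7}$ ($c = \left(- \frac{1}{7}\right) \left(-27\right) = \frac{27}{7} \approx 3.8571$)
$A{\left(r,f \right)} = -1 + 6 r$ ($A{\left(r,f \right)} = 3 + \left(-4 + 6 r\right) = -1 + 6 r$)
$\frac{1517 - A{\left(-9,c \right)}}{-2473} - \frac{2005}{893} = \frac{1517 - \left(-1 + 6 \left(-9\right)\right)}{-2473} - \frac{2005}{893} = \left(1517 - \left(-1 - 54\right)\right) \left(- \frac{1}{2473}\right) - \frac{2005}{893} = \left(1517 - -55\right) \left(- \frac{1}{2473}\right) - \frac{2005}{893} = \left(1517 + 55\right) \left(- \frac{1}{2473}\right) - \frac{2005}{893} = 1572 \left(- \frac{1}{2473}\right) - \frac{2005}{893} = - \frac{1572}{2473} - \frac{2005}{893} = - \frac{6362161}{2208389}$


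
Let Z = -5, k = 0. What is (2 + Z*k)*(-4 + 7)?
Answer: 6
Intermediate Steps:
(2 + Z*k)*(-4 + 7) = (2 - 5*0)*(-4 + 7) = (2 + 0)*3 = 2*3 = 6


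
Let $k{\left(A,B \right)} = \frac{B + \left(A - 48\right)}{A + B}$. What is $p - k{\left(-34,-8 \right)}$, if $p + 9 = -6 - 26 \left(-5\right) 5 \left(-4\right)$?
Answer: $- \frac{18320}{7} \approx -2617.1$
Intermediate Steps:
$k{\left(A,B \right)} = \frac{-48 + A + B}{A + B}$ ($k{\left(A,B \right)} = \frac{B + \left(-48 + A\right)}{A + B} = \frac{-48 + A + B}{A + B}$)
$p = -2615$ ($p = -9 - \left(6 + 26 \left(-5\right) 5 \left(-4\right)\right) = -9 - \left(6 + 26 \left(\left(-25\right) \left(-4\right)\right)\right) = -9 - 2606 = -2615$)
$p - k{\left(-34,-8 \right)} = -2615 - \frac{-48 - 34 - 8}{-34 - 8} = -2615 - \frac{1}{-42} \left(-90\right) = -2615 - \left(- \frac{1}{42}\right) \left(-90\right) = -2615 - \frac{15}{7} = - \frac{18320}{7}$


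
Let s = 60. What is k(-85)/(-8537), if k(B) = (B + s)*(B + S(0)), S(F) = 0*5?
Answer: -2125/8537 ≈ -0.24892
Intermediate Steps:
S(F) = 0
k(B) = B*(60 + B) (k(B) = (B + 60)*(B + 0) = (60 + B)*B = B*(60 + B))
k(-85)/(-8537) = -85*(60 - 85)/(-8537) = -85*(-25)*(-1/8537) = 2125*(-1/8537) = -2125/8537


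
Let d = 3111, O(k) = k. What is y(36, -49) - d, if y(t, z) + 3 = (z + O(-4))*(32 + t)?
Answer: -6718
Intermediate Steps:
y(t, z) = -3 + (-4 + z)*(32 + t) (y(t, z) = -3 + (z - 4)*(32 + t) = -3 + (-4 + z)*(32 + t))
y(36, -49) - d = (-131 - 4*36 + 32*(-49) + 36*(-49)) - 1*3111 = (-131 - 144 - 1568 - 1764) - 3111 = -3607 - 3111 = -6718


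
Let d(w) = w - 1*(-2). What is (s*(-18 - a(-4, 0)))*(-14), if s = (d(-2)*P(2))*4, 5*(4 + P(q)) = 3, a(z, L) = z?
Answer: 0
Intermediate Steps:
d(w) = 2 + w (d(w) = w + 2 = 2 + w)
P(q) = -17/5 (P(q) = -4 + (⅕)*3 = -4 + ⅗ = -17/5)
s = 0 (s = ((2 - 2)*(-17/5))*4 = (0*(-17/5))*4 = 0*4 = 0)
(s*(-18 - a(-4, 0)))*(-14) = (0*(-18 - 1*(-4)))*(-14) = (0*(-18 + 4))*(-14) = (0*(-14))*(-14) = 0*(-14) = 0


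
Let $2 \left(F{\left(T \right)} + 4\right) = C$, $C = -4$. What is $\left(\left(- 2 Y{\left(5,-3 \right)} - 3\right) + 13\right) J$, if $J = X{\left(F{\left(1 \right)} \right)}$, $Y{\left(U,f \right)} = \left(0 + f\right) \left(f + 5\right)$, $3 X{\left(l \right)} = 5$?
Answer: $\frac{110}{3} \approx 36.667$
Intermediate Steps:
$F{\left(T \right)} = -6$ ($F{\left(T \right)} = -4 + \frac{1}{2} \left(-4\right) = -4 - 2 = -6$)
$X{\left(l \right)} = \frac{5}{3}$ ($X{\left(l \right)} = \frac{1}{3} \cdot 5 = \frac{5}{3}$)
$Y{\left(U,f \right)} = f \left(5 + f\right)$
$J = \frac{5}{3} \approx 1.6667$
$\left(\left(- 2 Y{\left(5,-3 \right)} - 3\right) + 13\right) J = \left(\left(- 2 \left(- 3 \left(5 - 3\right)\right) - 3\right) + 13\right) \frac{5}{3} = \left(\left(- 2 \left(\left(-3\right) 2\right) - 3\right) + 13\right) \frac{5}{3} = \left(\left(\left(-2\right) \left(-6\right) - 3\right) + 13\right) \frac{5}{3} = \left(\left(12 - 3\right) + 13\right) \frac{5}{3} = \left(9 + 13\right) \frac{5}{3} = 22 \cdot \frac{5}{3} = \frac{110}{3}$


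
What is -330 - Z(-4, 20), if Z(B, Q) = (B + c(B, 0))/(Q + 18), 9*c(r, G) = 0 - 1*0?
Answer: -6268/19 ≈ -329.89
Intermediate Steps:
c(r, G) = 0 (c(r, G) = (0 - 1*0)/9 = (0 + 0)/9 = (1/9)*0 = 0)
Z(B, Q) = B/(18 + Q) (Z(B, Q) = (B + 0)/(Q + 18) = B/(18 + Q))
-330 - Z(-4, 20) = -330 - (-4)/(18 + 20) = -330 - (-4)/38 = -330 - 1*(-2/19) = -330 + 2/19 = -6268/19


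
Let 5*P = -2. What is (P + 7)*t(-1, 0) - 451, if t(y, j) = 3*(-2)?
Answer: -2453/5 ≈ -490.60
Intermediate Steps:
P = -2/5 (P = (1/5)*(-2) = -2/5 ≈ -0.40000)
t(y, j) = -6
(P + 7)*t(-1, 0) - 451 = (-2/5 + 7)*(-6) - 451 = (33/5)*(-6) - 451 = -198/5 - 451 = -2453/5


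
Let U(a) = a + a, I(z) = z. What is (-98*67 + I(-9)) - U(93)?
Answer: -6761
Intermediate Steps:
U(a) = 2*a
(-98*67 + I(-9)) - U(93) = (-98*67 - 9) - 2*93 = (-6566 - 9) - 1*186 = -6575 - 186 = -6761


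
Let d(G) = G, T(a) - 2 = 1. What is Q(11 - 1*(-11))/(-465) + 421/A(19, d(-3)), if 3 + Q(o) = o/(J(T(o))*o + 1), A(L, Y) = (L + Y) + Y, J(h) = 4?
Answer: 3485254/107601 ≈ 32.391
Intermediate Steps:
T(a) = 3 (T(a) = 2 + 1 = 3)
A(L, Y) = L + 2*Y
Q(o) = -3 + o/(1 + 4*o) (Q(o) = -3 + o/(4*o + 1) = -3 + o/(1 + 4*o))
Q(11 - 1*(-11))/(-465) + 421/A(19, d(-3)) = ((-3 - 11*(11 - 1*(-11)))/(1 + 4*(11 - 1*(-11))))/(-465) + 421/(19 + 2*(-3)) = ((-3 - 11*(11 + 11))/(1 + 4*(11 + 11)))*(-1/465) + 421/(19 - 6) = ((-3 - 11*22)/(1 + 4*22))*(-1/465) + 421/13 = ((-3 - 242)/(1 + 88))*(-1/465) + 421*(1/13) = (-245/89)*(-1/465) + 421/13 = ((1/89)*(-245))*(-1/465) + 421/13 = -245/89*(-1/465) + 421/13 = 49/8277 + 421/13 = 3485254/107601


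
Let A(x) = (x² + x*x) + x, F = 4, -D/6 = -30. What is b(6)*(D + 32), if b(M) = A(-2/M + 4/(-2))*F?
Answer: 65296/9 ≈ 7255.1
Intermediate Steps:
D = 180 (D = -6*(-30) = 180)
A(x) = x + 2*x² (A(x) = (x² + x²) + x = 2*x² + x = x + 2*x²)
b(M) = 4*(-3 - 4/M)*(-2 - 2/M) (b(M) = ((-2/M + 4/(-2))*(1 + 2*(-2/M + 4/(-2))))*4 = ((-2/M + 4*(-½))*(1 + 2*(-2/M + 4*(-½))))*4 = ((-2/M - 2)*(1 + 2*(-2/M - 2)))*4 = ((-2 - 2/M)*(1 + 2*(-2 - 2/M)))*4 = ((-2 - 2/M)*(1 + (-4 - 4/M)))*4 = ((-2 - 2/M)*(-3 - 4/M))*4 = ((-3 - 4/M)*(-2 - 2/M))*4 = 4*(-3 - 4/M)*(-2 - 2/M))
b(6)*(D + 32) = (24 + 32/6² + 56/6)*(180 + 32) = (24 + 32*(1/36) + 56*(⅙))*212 = (24 + 8/9 + 28/3)*212 = (308/9)*212 = 65296/9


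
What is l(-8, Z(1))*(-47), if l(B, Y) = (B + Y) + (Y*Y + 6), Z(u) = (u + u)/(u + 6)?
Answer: 3760/49 ≈ 76.735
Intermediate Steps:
Z(u) = 2*u/(6 + u) (Z(u) = (2*u)/(6 + u) = 2*u/(6 + u))
l(B, Y) = 6 + B + Y + Y² (l(B, Y) = (B + Y) + (Y² + 6) = (B + Y) + (6 + Y²) = 6 + B + Y + Y²)
l(-8, Z(1))*(-47) = (6 - 8 + 2*1/(6 + 1) + (2*1/(6 + 1))²)*(-47) = (6 - 8 + 2*1/7 + (2*1/7)²)*(-47) = (6 - 8 + 2*1*(⅐) + (2*1*(⅐))²)*(-47) = (6 - 8 + 2/7 + (2/7)²)*(-47) = (6 - 8 + 2/7 + 4/49)*(-47) = -80/49*(-47) = 3760/49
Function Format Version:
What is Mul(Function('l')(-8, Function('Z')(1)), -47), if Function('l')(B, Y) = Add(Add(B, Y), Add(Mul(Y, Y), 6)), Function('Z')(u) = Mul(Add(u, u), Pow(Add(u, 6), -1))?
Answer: Rational(3760, 49) ≈ 76.735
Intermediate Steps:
Function('Z')(u) = Mul(2, u, Pow(Add(6, u), -1)) (Function('Z')(u) = Mul(Mul(2, u), Pow(Add(6, u), -1)) = Mul(2, u, Pow(Add(6, u), -1)))
Function('l')(B, Y) = Add(6, B, Y, Pow(Y, 2)) (Function('l')(B, Y) = Add(Add(B, Y), Add(Pow(Y, 2), 6)) = Add(Add(B, Y), Add(6, Pow(Y, 2))) = Add(6, B, Y, Pow(Y, 2)))
Mul(Function('l')(-8, Function('Z')(1)), -47) = Mul(Add(6, -8, Mul(2, 1, Pow(Add(6, 1), -1)), Pow(Mul(2, 1, Pow(Add(6, 1), -1)), 2)), -47) = Mul(Add(6, -8, Mul(2, 1, Pow(7, -1)), Pow(Mul(2, 1, Pow(7, -1)), 2)), -47) = Mul(Add(6, -8, Mul(2, 1, Rational(1, 7)), Pow(Mul(2, 1, Rational(1, 7)), 2)), -47) = Mul(Add(6, -8, Rational(2, 7), Pow(Rational(2, 7), 2)), -47) = Mul(Add(6, -8, Rational(2, 7), Rational(4, 49)), -47) = Mul(Rational(-80, 49), -47) = Rational(3760, 49)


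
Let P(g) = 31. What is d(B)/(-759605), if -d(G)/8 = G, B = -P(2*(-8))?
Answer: -248/759605 ≈ -0.00032649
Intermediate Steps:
B = -31 (B = -1*31 = -31)
d(G) = -8*G
d(B)/(-759605) = -8*(-31)/(-759605) = 248*(-1/759605) = -248/759605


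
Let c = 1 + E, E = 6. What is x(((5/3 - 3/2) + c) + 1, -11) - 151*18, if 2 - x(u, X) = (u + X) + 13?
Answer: -16357/6 ≈ -2726.2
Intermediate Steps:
c = 7 (c = 1 + 6 = 7)
x(u, X) = -11 - X - u (x(u, X) = 2 - ((u + X) + 13) = 2 - ((X + u) + 13) = 2 - (13 + X + u) = 2 + (-13 - X - u) = -11 - X - u)
x(((5/3 - 3/2) + c) + 1, -11) - 151*18 = (-11 - 1*(-11) - (((5/3 - 3/2) + 7) + 1)) - 151*18 = (-11 + 11 - (((5*(⅓) - 3*½) + 7) + 1)) - 2718 = (-11 + 11 - (((5/3 - 3/2) + 7) + 1)) - 2718 = (-11 + 11 - ((⅙ + 7) + 1)) - 2718 = (-11 + 11 - (43/6 + 1)) - 2718 = (-11 + 11 - 1*49/6) - 2718 = (-11 + 11 - 49/6) - 2718 = -49/6 - 2718 = -16357/6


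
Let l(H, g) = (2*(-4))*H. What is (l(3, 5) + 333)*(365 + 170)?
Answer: 165315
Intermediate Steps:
l(H, g) = -8*H
(l(3, 5) + 333)*(365 + 170) = (-8*3 + 333)*(365 + 170) = (-24 + 333)*535 = 309*535 = 165315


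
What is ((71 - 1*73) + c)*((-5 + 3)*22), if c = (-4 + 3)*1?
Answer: 132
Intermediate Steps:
c = -1 (c = -1*1 = -1)
((71 - 1*73) + c)*((-5 + 3)*22) = ((71 - 1*73) - 1)*((-5 + 3)*22) = ((71 - 73) - 1)*(-2*22) = (-2 - 1)*(-44) = -3*(-44) = 132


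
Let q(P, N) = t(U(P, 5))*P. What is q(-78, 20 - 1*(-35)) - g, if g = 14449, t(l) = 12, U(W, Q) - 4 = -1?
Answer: -15385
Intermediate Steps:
U(W, Q) = 3 (U(W, Q) = 4 - 1 = 3)
q(P, N) = 12*P
q(-78, 20 - 1*(-35)) - g = 12*(-78) - 1*14449 = -936 - 14449 = -15385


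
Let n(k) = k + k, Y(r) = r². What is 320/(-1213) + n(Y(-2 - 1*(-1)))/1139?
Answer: -362054/1381607 ≈ -0.26205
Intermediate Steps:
n(k) = 2*k
320/(-1213) + n(Y(-2 - 1*(-1)))/1139 = 320/(-1213) + (2*(-2 - 1*(-1))²)/1139 = 320*(-1/1213) + (2*(-2 + 1)²)*(1/1139) = -320/1213 + (2*(-1)²)*(1/1139) = -320/1213 + (2*1)*(1/1139) = -320/1213 + 2*(1/1139) = -320/1213 + 2/1139 = -362054/1381607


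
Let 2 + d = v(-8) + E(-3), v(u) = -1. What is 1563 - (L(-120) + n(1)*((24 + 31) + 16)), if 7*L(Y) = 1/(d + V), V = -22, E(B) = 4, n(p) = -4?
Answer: 271510/147 ≈ 1847.0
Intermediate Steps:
d = 1 (d = -2 + (-1 + 4) = -2 + 3 = 1)
L(Y) = -1/147 (L(Y) = 1/(7*(1 - 22)) = (⅐)/(-21) = (⅐)*(-1/21) = -1/147)
1563 - (L(-120) + n(1)*((24 + 31) + 16)) = 1563 - (-1/147 - 4*((24 + 31) + 16)) = 1563 - (-1/147 - 4*(55 + 16)) = 1563 - (-1/147 - 4*71) = 1563 - (-1/147 - 284) = 1563 - 1*(-41749/147) = 1563 + 41749/147 = 271510/147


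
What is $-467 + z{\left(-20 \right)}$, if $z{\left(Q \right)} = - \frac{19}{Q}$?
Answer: $- \frac{9321}{20} \approx -466.05$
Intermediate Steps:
$-467 + z{\left(-20 \right)} = -467 - \frac{19}{-20} = -467 - - \frac{19}{20} = -467 + \frac{19}{20} = - \frac{9321}{20}$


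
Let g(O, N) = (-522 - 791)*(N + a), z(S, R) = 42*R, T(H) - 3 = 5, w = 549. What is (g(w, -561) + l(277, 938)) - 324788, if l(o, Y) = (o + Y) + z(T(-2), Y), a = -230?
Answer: 754406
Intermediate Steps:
T(H) = 8 (T(H) = 3 + 5 = 8)
l(o, Y) = o + 43*Y (l(o, Y) = (o + Y) + 42*Y = (Y + o) + 42*Y = o + 43*Y)
g(O, N) = 301990 - 1313*N (g(O, N) = (-522 - 791)*(N - 230) = -1313*(-230 + N) = 301990 - 1313*N)
(g(w, -561) + l(277, 938)) - 324788 = ((301990 - 1313*(-561)) + (277 + 43*938)) - 324788 = ((301990 + 736593) + (277 + 40334)) - 324788 = (1038583 + 40611) - 324788 = 1079194 - 324788 = 754406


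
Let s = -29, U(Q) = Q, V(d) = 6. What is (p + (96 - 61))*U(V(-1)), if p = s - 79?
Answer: -438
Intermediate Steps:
p = -108 (p = -29 - 79 = -108)
(p + (96 - 61))*U(V(-1)) = (-108 + (96 - 61))*6 = (-108 + 35)*6 = -73*6 = -438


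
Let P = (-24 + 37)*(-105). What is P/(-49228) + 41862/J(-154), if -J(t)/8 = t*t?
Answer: -225225477/1167491248 ≈ -0.19291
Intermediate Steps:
J(t) = -8*t² (J(t) = -8*t*t = -8*t²)
P = -1365 (P = 13*(-105) = -1365)
P/(-49228) + 41862/J(-154) = -1365/(-49228) + 41862/((-8*(-154)²)) = -1365*(-1/49228) + 41862/((-8*23716)) = 1365/49228 + 41862/(-189728) = 1365/49228 + 41862*(-1/189728) = 1365/49228 - 20931/94864 = -225225477/1167491248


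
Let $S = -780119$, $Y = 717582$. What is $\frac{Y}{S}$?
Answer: $- \frac{717582}{780119} \approx -0.91984$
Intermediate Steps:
$\frac{Y}{S} = \frac{717582}{-780119} = 717582 \left(- \frac{1}{780119}\right) = - \frac{717582}{780119}$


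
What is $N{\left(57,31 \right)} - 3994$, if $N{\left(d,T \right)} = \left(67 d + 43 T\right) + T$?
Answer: $1189$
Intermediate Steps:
$N{\left(d,T \right)} = 44 T + 67 d$ ($N{\left(d,T \right)} = \left(43 T + 67 d\right) + T = 44 T + 67 d$)
$N{\left(57,31 \right)} - 3994 = \left(44 \cdot 31 + 67 \cdot 57\right) - 3994 = \left(1364 + 3819\right) - 3994 = 5183 - 3994 = 1189$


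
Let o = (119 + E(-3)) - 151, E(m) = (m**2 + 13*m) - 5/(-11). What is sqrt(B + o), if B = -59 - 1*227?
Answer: I*sqrt(42053)/11 ≈ 18.643*I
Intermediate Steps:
E(m) = 5/11 + m**2 + 13*m (E(m) = (m**2 + 13*m) - 5*(-1/11) = (m**2 + 13*m) + 5/11 = 5/11 + m**2 + 13*m)
o = -677/11 (o = (119 + (5/11 + (-3)**2 + 13*(-3))) - 151 = (119 + (5/11 + 9 - 39)) - 151 = (119 - 325/11) - 151 = 984/11 - 151 = -677/11 ≈ -61.545)
B = -286 (B = -59 - 227 = -286)
sqrt(B + o) = sqrt(-286 - 677/11) = sqrt(-3823/11) = I*sqrt(42053)/11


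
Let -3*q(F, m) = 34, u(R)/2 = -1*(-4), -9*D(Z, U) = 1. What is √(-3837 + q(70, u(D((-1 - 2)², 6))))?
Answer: I*√34635/3 ≈ 62.035*I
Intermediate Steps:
D(Z, U) = -⅑ (D(Z, U) = -⅑*1 = -⅑)
u(R) = 8 (u(R) = 2*(-1*(-4)) = 2*4 = 8)
q(F, m) = -34/3 (q(F, m) = -⅓*34 = -34/3)
√(-3837 + q(70, u(D((-1 - 2)², 6)))) = √(-3837 - 34/3) = √(-11545/3) = I*√34635/3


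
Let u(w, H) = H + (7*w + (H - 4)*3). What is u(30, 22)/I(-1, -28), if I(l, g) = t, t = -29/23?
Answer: -6578/29 ≈ -226.83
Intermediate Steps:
t = -29/23 (t = -29*1/23 = -29/23 ≈ -1.2609)
I(l, g) = -29/23
u(w, H) = -12 + 4*H + 7*w (u(w, H) = H + (7*w + (-4 + H)*3) = H + (7*w + (-12 + 3*H)) = H + (-12 + 3*H + 7*w) = -12 + 4*H + 7*w)
u(30, 22)/I(-1, -28) = (-12 + 4*22 + 7*30)/(-29/23) = (-12 + 88 + 210)*(-23/29) = 286*(-23/29) = -6578/29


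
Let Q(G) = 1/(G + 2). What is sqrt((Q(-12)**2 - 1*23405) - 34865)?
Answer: I*sqrt(5826999)/10 ≈ 241.39*I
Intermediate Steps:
Q(G) = 1/(2 + G)
sqrt((Q(-12)**2 - 1*23405) - 34865) = sqrt(((1/(2 - 12))**2 - 1*23405) - 34865) = sqrt(((1/(-10))**2 - 23405) - 34865) = sqrt(((-1/10)**2 - 23405) - 34865) = sqrt((1/100 - 23405) - 34865) = sqrt(-2340499/100 - 34865) = sqrt(-5826999/100) = I*sqrt(5826999)/10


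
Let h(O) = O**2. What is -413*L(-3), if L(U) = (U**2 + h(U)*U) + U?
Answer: 8673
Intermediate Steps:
L(U) = U + U**2 + U**3 (L(U) = (U**2 + U**2*U) + U = (U**2 + U**3) + U = U + U**2 + U**3)
-413*L(-3) = -(-1239)*(1 - 3 + (-3)**2) = -(-1239)*(1 - 3 + 9) = -(-1239)*7 = -413*(-21) = 8673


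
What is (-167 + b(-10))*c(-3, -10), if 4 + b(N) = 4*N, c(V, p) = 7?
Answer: -1477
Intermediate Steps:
b(N) = -4 + 4*N
(-167 + b(-10))*c(-3, -10) = (-167 + (-4 + 4*(-10)))*7 = (-167 + (-4 - 40))*7 = (-167 - 44)*7 = -211*7 = -1477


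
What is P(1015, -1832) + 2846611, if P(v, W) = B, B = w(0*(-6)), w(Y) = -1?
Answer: 2846610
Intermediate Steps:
B = -1
P(v, W) = -1
P(1015, -1832) + 2846611 = -1 + 2846611 = 2846610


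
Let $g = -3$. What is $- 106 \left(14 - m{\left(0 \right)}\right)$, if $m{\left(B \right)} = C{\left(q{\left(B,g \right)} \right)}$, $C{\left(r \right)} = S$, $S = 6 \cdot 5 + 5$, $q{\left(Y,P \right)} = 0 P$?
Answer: $2226$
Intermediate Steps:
$q{\left(Y,P \right)} = 0$
$S = 35$ ($S = 30 + 5 = 35$)
$C{\left(r \right)} = 35$
$m{\left(B \right)} = 35$
$- 106 \left(14 - m{\left(0 \right)}\right) = - 106 \left(14 - 35\right) = \left(-106\right) \left(-21\right) = 2226$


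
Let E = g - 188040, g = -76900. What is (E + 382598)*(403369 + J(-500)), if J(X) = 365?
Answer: 47502534972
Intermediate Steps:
E = -264940 (E = -76900 - 188040 = -264940)
(E + 382598)*(403369 + J(-500)) = (-264940 + 382598)*(403369 + 365) = 117658*403734 = 47502534972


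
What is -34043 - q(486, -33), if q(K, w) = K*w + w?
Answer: -17972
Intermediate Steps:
q(K, w) = w + K*w
-34043 - q(486, -33) = -34043 - (-33)*(1 + 486) = -34043 - (-33)*487 = -34043 - 1*(-16071) = -34043 + 16071 = -17972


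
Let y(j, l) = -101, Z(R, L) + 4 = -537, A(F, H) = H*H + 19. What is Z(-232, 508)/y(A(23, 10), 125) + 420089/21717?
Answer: 54177886/2193417 ≈ 24.700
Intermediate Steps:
A(F, H) = 19 + H² (A(F, H) = H² + 19 = 19 + H²)
Z(R, L) = -541 (Z(R, L) = -4 - 537 = -541)
Z(-232, 508)/y(A(23, 10), 125) + 420089/21717 = -541/(-101) + 420089/21717 = -541*(-1/101) + 420089*(1/21717) = 541/101 + 420089/21717 = 54177886/2193417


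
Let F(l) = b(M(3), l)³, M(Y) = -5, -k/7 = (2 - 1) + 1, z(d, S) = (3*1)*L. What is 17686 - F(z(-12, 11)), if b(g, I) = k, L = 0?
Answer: 20430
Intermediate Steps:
z(d, S) = 0 (z(d, S) = (3*1)*0 = 3*0 = 0)
k = -14 (k = -7*((2 - 1) + 1) = -7*(1 + 1) = -7*2 = -14)
b(g, I) = -14
F(l) = -2744 (F(l) = (-14)³ = -2744)
17686 - F(z(-12, 11)) = 17686 - 1*(-2744) = 17686 + 2744 = 20430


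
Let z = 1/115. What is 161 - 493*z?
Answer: 18022/115 ≈ 156.71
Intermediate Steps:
z = 1/115 ≈ 0.0086956
161 - 493*z = 161 - 493*1/115 = 161 - 493/115 = 18022/115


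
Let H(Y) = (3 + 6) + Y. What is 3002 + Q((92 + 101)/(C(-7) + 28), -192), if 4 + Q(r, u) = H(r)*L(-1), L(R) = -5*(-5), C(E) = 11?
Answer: 130522/39 ≈ 3346.7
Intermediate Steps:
L(R) = 25
H(Y) = 9 + Y
Q(r, u) = 221 + 25*r (Q(r, u) = -4 + (9 + r)*25 = -4 + (225 + 25*r) = 221 + 25*r)
3002 + Q((92 + 101)/(C(-7) + 28), -192) = 3002 + (221 + 25*((92 + 101)/(11 + 28))) = 3002 + (221 + 25*(193/39)) = 3002 + (221 + 4825/39) = 3002 + 13444/39 = 130522/39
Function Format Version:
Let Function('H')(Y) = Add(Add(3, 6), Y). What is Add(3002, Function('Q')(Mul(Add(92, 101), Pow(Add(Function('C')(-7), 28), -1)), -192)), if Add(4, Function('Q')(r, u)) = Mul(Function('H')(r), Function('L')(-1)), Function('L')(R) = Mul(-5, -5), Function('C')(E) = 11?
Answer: Rational(130522, 39) ≈ 3346.7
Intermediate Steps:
Function('L')(R) = 25
Function('H')(Y) = Add(9, Y)
Function('Q')(r, u) = Add(221, Mul(25, r)) (Function('Q')(r, u) = Add(-4, Mul(Add(9, r), 25)) = Add(-4, Add(225, Mul(25, r))) = Add(221, Mul(25, r)))
Add(3002, Function('Q')(Mul(Add(92, 101), Pow(Add(Function('C')(-7), 28), -1)), -192)) = Add(3002, Add(221, Mul(25, Mul(Add(92, 101), Pow(Add(11, 28), -1))))) = Add(3002, Add(221, Mul(25, Mul(193, Pow(39, -1))))) = Add(3002, Add(221, Mul(25, Mul(193, Rational(1, 39))))) = Add(3002, Add(221, Mul(25, Rational(193, 39)))) = Add(3002, Add(221, Rational(4825, 39))) = Add(3002, Rational(13444, 39)) = Rational(130522, 39)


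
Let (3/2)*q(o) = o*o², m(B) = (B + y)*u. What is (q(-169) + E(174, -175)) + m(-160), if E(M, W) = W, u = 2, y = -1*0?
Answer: -9655103/3 ≈ -3.2184e+6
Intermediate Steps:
y = 0
m(B) = 2*B (m(B) = (B + 0)*2 = B*2 = 2*B)
q(o) = 2*o³/3 (q(o) = 2*(o*o²)/3 = 2*o³/3)
(q(-169) + E(174, -175)) + m(-160) = ((⅔)*(-169)³ - 175) + 2*(-160) = ((⅔)*(-4826809) - 175) - 320 = (-9653618/3 - 175) - 320 = -9654143/3 - 320 = -9655103/3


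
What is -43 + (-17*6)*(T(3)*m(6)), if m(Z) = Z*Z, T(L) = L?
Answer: -11059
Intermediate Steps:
m(Z) = Z²
-43 + (-17*6)*(T(3)*m(6)) = -43 + (-17*6)*(3*6²) = -43 - 306*36 = -43 - 102*108 = -43 - 11016 = -11059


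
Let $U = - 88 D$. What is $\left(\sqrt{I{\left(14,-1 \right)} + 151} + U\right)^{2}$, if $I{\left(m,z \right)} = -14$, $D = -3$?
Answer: $\left(264 + \sqrt{137}\right)^{2} \approx 76013.0$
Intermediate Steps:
$U = 264$ ($U = \left(-88\right) \left(-3\right) = 264$)
$\left(\sqrt{I{\left(14,-1 \right)} + 151} + U\right)^{2} = \left(\sqrt{-14 + 151} + 264\right)^{2} = \left(\sqrt{137} + 264\right)^{2} = \left(264 + \sqrt{137}\right)^{2}$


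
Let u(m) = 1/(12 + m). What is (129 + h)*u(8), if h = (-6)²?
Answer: 33/4 ≈ 8.2500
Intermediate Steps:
h = 36
(129 + h)*u(8) = (129 + 36)/(12 + 8) = 165/20 = 165*(1/20) = 33/4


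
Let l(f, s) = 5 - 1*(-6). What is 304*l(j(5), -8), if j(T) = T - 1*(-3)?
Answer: 3344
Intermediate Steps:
j(T) = 3 + T (j(T) = T + 3 = 3 + T)
l(f, s) = 11 (l(f, s) = 5 + 6 = 11)
304*l(j(5), -8) = 304*11 = 3344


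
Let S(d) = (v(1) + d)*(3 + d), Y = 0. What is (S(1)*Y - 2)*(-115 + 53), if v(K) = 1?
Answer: 124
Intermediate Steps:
S(d) = (1 + d)*(3 + d)
(S(1)*Y - 2)*(-115 + 53) = ((3 + 1² + 4*1)*0 - 2)*(-115 + 53) = ((3 + 1 + 4)*0 - 2)*(-62) = (8*0 - 2)*(-62) = (0 - 2)*(-62) = -2*(-62) = 124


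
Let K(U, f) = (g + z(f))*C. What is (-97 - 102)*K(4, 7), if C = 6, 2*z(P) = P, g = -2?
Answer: -1791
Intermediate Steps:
z(P) = P/2
K(U, f) = -12 + 3*f (K(U, f) = (-2 + f/2)*6 = -12 + 3*f)
(-97 - 102)*K(4, 7) = (-97 - 102)*(-12 + 3*7) = -199*(-12 + 21) = -199*9 = -1791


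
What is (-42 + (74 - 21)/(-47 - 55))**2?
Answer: 18809569/10404 ≈ 1807.9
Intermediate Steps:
(-42 + (74 - 21)/(-47 - 55))**2 = (-42 + 53/(-102))**2 = (-42 + 53*(-1/102))**2 = (-42 - 53/102)**2 = (-4337/102)**2 = 18809569/10404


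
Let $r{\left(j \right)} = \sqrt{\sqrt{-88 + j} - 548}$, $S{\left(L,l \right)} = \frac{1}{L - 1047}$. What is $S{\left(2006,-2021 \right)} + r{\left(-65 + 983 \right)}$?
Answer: $\frac{1}{959} + \sqrt{-548 + \sqrt{830}} \approx 0.0010428 + 22.786 i$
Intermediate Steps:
$S{\left(L,l \right)} = \frac{1}{-1047 + L}$
$r{\left(j \right)} = \sqrt{-548 + \sqrt{-88 + j}}$
$S{\left(2006,-2021 \right)} + r{\left(-65 + 983 \right)} = \frac{1}{-1047 + 2006} + \sqrt{-548 + \sqrt{-88 + \left(-65 + 983\right)}} = \frac{1}{959} + \sqrt{-548 + \sqrt{-88 + 918}} = \frac{1}{959} + \sqrt{-548 + \sqrt{830}}$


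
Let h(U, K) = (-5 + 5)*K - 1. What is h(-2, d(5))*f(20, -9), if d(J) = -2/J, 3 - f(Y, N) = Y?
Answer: 17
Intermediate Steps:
f(Y, N) = 3 - Y
h(U, K) = -1 (h(U, K) = 0*K - 1 = 0 - 1 = -1)
h(-2, d(5))*f(20, -9) = -(3 - 1*20) = -(3 - 20) = -1*(-17) = 17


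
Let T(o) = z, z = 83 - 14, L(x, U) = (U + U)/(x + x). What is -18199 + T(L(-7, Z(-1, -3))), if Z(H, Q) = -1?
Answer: -18130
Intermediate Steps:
L(x, U) = U/x (L(x, U) = (2*U)/((2*x)) = (2*U)*(1/(2*x)) = U/x)
z = 69
T(o) = 69
-18199 + T(L(-7, Z(-1, -3))) = -18199 + 69 = -18130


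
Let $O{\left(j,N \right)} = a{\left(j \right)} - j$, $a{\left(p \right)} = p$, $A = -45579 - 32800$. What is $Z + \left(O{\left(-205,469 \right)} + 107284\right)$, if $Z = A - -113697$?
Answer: $142602$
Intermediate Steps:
$A = -78379$ ($A = -45579 - 32800 = -78379$)
$O{\left(j,N \right)} = 0$ ($O{\left(j,N \right)} = j - j = 0$)
$Z = 35318$ ($Z = -78379 - -113697 = -78379 + 113697 = 35318$)
$Z + \left(O{\left(-205,469 \right)} + 107284\right) = 35318 + \left(0 + 107284\right) = 35318 + 107284 = 142602$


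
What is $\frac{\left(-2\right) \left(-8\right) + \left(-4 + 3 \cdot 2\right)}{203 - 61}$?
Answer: $\frac{9}{71} \approx 0.12676$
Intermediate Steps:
$\frac{\left(-2\right) \left(-8\right) + \left(-4 + 3 \cdot 2\right)}{203 - 61} = \frac{16 + \left(-4 + 6\right)}{142} = \left(16 + 2\right) \frac{1}{142} = 18 \cdot \frac{1}{142} = \frac{9}{71}$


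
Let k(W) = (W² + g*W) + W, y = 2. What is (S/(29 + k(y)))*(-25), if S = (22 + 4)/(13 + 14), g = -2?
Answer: -650/837 ≈ -0.77658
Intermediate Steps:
S = 26/27 ≈ 0.96296
k(W) = W² - W (k(W) = (W² - 2*W) + W = W² - W)
(S/(29 + k(y)))*(-25) = ((26/27)/(29 + 2*(-1 + 2)))*(-25) = ((26/27)/(29 + 2*1))*(-25) = ((26/27)/(29 + 2))*(-25) = ((26/27)/31)*(-25) = ((1/31)*(26/27))*(-25) = (26/837)*(-25) = -650/837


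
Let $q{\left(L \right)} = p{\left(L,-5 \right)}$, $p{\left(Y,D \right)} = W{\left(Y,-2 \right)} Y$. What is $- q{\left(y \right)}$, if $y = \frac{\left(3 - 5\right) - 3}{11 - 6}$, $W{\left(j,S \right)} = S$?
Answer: $-2$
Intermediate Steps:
$y = -1$ ($y = \frac{-2 - 3}{5} = \left(-5\right) \frac{1}{5} = -1$)
$p{\left(Y,D \right)} = - 2 Y$
$q{\left(L \right)} = - 2 L$
$- q{\left(y \right)} = - \left(-2\right) \left(-1\right) = \left(-1\right) 2 = -2$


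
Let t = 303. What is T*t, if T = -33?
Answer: -9999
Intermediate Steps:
T*t = -33*303 = -9999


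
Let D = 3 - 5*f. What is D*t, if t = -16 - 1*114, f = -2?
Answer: -1690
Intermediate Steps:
D = 13 (D = 3 - 5*(-2) = 3 + 10 = 13)
t = -130 (t = -16 - 114 = -130)
D*t = 13*(-130) = -1690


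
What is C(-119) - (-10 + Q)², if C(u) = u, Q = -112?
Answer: -15003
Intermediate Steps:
C(-119) - (-10 + Q)² = -119 - (-10 - 112)² = -119 - 1*(-122)² = -119 - 1*14884 = -119 - 14884 = -15003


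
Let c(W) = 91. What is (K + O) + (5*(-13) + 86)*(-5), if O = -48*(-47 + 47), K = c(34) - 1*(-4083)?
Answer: 4069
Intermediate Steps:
K = 4174 (K = 91 - 1*(-4083) = 91 + 4083 = 4174)
O = 0 (O = -48*0 = 0)
(K + O) + (5*(-13) + 86)*(-5) = (4174 + 0) + (5*(-13) + 86)*(-5) = 4174 + (-65 + 86)*(-5) = 4174 + 21*(-5) = 4174 - 105 = 4069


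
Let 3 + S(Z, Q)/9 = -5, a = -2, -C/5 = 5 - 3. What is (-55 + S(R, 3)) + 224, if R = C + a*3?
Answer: 97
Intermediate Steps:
C = -10 (C = -5*(5 - 3) = -5*2 = -10)
R = -16 (R = -10 - 2*3 = -10 - 6 = -16)
S(Z, Q) = -72 (S(Z, Q) = -27 + 9*(-5) = -27 - 45 = -72)
(-55 + S(R, 3)) + 224 = (-55 - 72) + 224 = -127 + 224 = 97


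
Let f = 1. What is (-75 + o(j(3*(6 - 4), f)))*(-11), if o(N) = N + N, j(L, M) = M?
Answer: 803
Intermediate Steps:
o(N) = 2*N
(-75 + o(j(3*(6 - 4), f)))*(-11) = (-75 + 2*1)*(-11) = (-75 + 2)*(-11) = -73*(-11) = 803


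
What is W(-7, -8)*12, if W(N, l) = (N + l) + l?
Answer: -276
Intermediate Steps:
W(N, l) = N + 2*l
W(-7, -8)*12 = (-7 + 2*(-8))*12 = (-7 - 16)*12 = -23*12 = -276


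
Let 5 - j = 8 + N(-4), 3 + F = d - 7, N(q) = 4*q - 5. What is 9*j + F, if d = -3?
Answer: 149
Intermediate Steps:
N(q) = -5 + 4*q
F = -13 (F = -3 + (-3 - 7) = -3 - 10 = -13)
j = 18 (j = 5 - (8 + (-5 + 4*(-4))) = 5 - (8 + (-5 - 16)) = 5 - (8 - 21) = 5 - 1*(-13) = 5 + 13 = 18)
9*j + F = 9*18 - 13 = 162 - 13 = 149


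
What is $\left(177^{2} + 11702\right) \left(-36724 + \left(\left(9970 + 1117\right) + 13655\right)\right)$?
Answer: $-515597442$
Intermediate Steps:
$\left(177^{2} + 11702\right) \left(-36724 + \left(\left(9970 + 1117\right) + 13655\right)\right) = \left(31329 + 11702\right) \left(-36724 + \left(11087 + 13655\right)\right) = 43031 \left(-36724 + 24742\right) = 43031 \left(-11982\right) = -515597442$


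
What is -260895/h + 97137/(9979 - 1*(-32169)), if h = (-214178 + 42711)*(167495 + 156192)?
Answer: 5391273687135033/2339283073364692 ≈ 2.3047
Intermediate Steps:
h = -55501638829 (h = -171467*323687 = -55501638829)
-260895/h + 97137/(9979 - 1*(-32169)) = -260895/(-55501638829) + 97137/(9979 - 1*(-32169)) = -260895*(-1/55501638829) + 97137/(9979 + 32169) = 260895/55501638829 + 97137/42148 = 5391273687135033/2339283073364692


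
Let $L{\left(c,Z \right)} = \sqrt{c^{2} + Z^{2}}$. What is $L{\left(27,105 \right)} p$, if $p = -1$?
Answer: $- 3 \sqrt{1306} \approx -108.42$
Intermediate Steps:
$L{\left(c,Z \right)} = \sqrt{Z^{2} + c^{2}}$
$L{\left(27,105 \right)} p = \sqrt{105^{2} + 27^{2}} \left(-1\right) = \sqrt{11025 + 729} \left(-1\right) = \sqrt{11754} \left(-1\right) = 3 \sqrt{1306} \left(-1\right) = - 3 \sqrt{1306}$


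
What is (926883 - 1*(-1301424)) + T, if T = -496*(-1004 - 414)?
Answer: 2931635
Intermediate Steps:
T = 703328 (T = -496*(-1418) = 703328)
(926883 - 1*(-1301424)) + T = (926883 - 1*(-1301424)) + 703328 = (926883 + 1301424) + 703328 = 2228307 + 703328 = 2931635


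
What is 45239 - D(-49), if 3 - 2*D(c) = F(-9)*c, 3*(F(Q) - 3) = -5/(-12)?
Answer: 3251563/72 ≈ 45161.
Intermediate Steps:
F(Q) = 113/36 (F(Q) = 3 + (-5/(-12))/3 = 3 + (-5*(-1/12))/3 = 3 + (⅓)*(5/12) = 3 + 5/36 = 113/36)
D(c) = 3/2 - 113*c/72
45239 - D(-49) = 45239 - (3/2 - 113/72*(-49)) = 45239 - (3/2 + 5537/72) = 45239 - 1*5645/72 = 45239 - 5645/72 = 3251563/72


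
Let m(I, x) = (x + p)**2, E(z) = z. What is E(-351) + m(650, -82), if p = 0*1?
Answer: 6373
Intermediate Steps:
p = 0
m(I, x) = x**2 (m(I, x) = (x + 0)**2 = x**2)
E(-351) + m(650, -82) = -351 + (-82)**2 = -351 + 6724 = 6373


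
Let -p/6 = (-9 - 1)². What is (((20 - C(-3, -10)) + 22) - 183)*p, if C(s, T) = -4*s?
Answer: 91800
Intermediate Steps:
p = -600 (p = -6*(-9 - 1)² = -6*(-10)² = -6*100 = -600)
(((20 - C(-3, -10)) + 22) - 183)*p = (((20 - (-4)*(-3)) + 22) - 183)*(-600) = (((20 - 1*12) + 22) - 183)*(-600) = (((20 - 12) + 22) - 183)*(-600) = ((8 + 22) - 183)*(-600) = (30 - 183)*(-600) = -153*(-600) = 91800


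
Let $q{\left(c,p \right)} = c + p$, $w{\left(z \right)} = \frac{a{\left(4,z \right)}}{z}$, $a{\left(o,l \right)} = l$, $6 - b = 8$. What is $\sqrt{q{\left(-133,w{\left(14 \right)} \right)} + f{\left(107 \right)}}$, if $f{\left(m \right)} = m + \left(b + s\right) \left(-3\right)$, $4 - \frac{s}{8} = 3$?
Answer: $i \sqrt{43} \approx 6.5574 i$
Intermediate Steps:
$b = -2$ ($b = 6 - 8 = -2$)
$s = 8$ ($s = 32 - 24 = 8$)
$w{\left(z \right)} = 1$ ($w{\left(z \right)} = \frac{z}{z} = 1$)
$f{\left(m \right)} = -18 + m$ ($f{\left(m \right)} = m + \left(-2 + 8\right) \left(-3\right) = m + 6 \left(-3\right) = m - 18 = -18 + m$)
$\sqrt{q{\left(-133,w{\left(14 \right)} \right)} + f{\left(107 \right)}} = \sqrt{\left(-133 + 1\right) + \left(-18 + 107\right)} = \sqrt{-132 + 89} = \sqrt{-43} = i \sqrt{43}$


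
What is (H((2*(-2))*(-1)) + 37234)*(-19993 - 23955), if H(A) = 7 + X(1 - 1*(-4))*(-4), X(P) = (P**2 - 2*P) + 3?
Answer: -1633503212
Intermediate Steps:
X(P) = 3 + P**2 - 2*P
H(A) = -65 (H(A) = 7 + (3 + (1 - 1*(-4))**2 - 2*(1 - 1*(-4)))*(-4) = 7 + (3 + (1 + 4)**2 - 2*(1 + 4))*(-4) = 7 + (3 + 5**2 - 2*5)*(-4) = 7 + (3 + 25 - 10)*(-4) = 7 + 18*(-4) = 7 - 72 = -65)
(H((2*(-2))*(-1)) + 37234)*(-19993 - 23955) = (-65 + 37234)*(-19993 - 23955) = 37169*(-43948) = -1633503212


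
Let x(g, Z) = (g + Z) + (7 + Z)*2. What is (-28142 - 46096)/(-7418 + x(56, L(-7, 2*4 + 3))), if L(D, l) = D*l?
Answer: 74238/7579 ≈ 9.7952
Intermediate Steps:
x(g, Z) = 14 + g + 3*Z (x(g, Z) = (Z + g) + (14 + 2*Z) = 14 + g + 3*Z)
(-28142 - 46096)/(-7418 + x(56, L(-7, 2*4 + 3))) = (-28142 - 46096)/(-7418 + (14 + 56 + 3*(-7*(2*4 + 3)))) = -74238/(-7418 + (14 + 56 + 3*(-7*(8 + 3)))) = -74238/(-7418 + (14 + 56 + 3*(-7*11))) = -74238/(-7418 + (14 + 56 + 3*(-77))) = -74238/(-7418 + (14 + 56 - 231)) = -74238/(-7418 - 161) = -74238/(-7579) = -74238*(-1/7579) = 74238/7579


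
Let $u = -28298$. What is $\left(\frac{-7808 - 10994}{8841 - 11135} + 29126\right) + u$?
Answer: $\frac{959117}{1147} \approx 836.2$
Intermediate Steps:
$\left(\frac{-7808 - 10994}{8841 - 11135} + 29126\right) + u = \left(\frac{-7808 - 10994}{8841 - 11135} + 29126\right) - 28298 = \left(- \frac{18802}{-2294} + 29126\right) - 28298 = \left(\left(-18802\right) \left(- \frac{1}{2294}\right) + 29126\right) - 28298 = \left(\frac{9401}{1147} + 29126\right) - 28298 = \frac{33416923}{1147} - 28298 = \frac{959117}{1147}$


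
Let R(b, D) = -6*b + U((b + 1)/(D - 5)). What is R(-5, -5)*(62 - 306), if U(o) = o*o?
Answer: -183976/25 ≈ -7359.0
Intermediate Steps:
U(o) = o²
R(b, D) = -6*b + (1 + b)²/(-5 + D)² (R(b, D) = -6*b + ((b + 1)/(D - 5))² = -6*b + ((1 + b)/(-5 + D))² = -6*b + (1 + b)²/(-5 + D)²)
R(-5, -5)*(62 - 306) = (-6*(-5) + (1 - 5)²/(-5 - 5)²)*(62 - 306) = (30 + (-4)²/(-10)²)*(-244) = (30 + 16*(1/100))*(-244) = (30 + 4/25)*(-244) = (754/25)*(-244) = -183976/25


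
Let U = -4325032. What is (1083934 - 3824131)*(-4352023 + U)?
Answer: 23776840079835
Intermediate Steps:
(1083934 - 3824131)*(-4352023 + U) = (1083934 - 3824131)*(-4352023 - 4325032) = -2740197*(-8677055) = 23776840079835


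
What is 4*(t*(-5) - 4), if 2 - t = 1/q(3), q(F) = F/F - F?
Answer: -66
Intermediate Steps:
q(F) = 1 - F
t = 5/2 (t = 2 - 1/(1 - 1*3) = 2 - 1/(1 - 3) = 2 - 1/(-2) = 2 - 1*(-1/2) = 2 + 1/2 = 5/2 ≈ 2.5000)
4*(t*(-5) - 4) = 4*((5/2)*(-5) - 4) = 4*(-25/2 - 4) = 4*(-33/2) = -66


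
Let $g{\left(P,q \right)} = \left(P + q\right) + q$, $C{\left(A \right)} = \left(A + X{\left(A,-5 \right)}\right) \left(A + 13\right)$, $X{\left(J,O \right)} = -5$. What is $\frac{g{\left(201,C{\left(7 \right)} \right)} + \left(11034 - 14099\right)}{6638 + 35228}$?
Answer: $- \frac{1392}{20933} \approx -0.066498$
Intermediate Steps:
$C{\left(A \right)} = \left(-5 + A\right) \left(13 + A\right)$ ($C{\left(A \right)} = \left(A - 5\right) \left(A + 13\right) = \left(-5 + A\right) \left(13 + A\right)$)
$g{\left(P,q \right)} = P + 2 q$
$\frac{g{\left(201,C{\left(7 \right)} \right)} + \left(11034 - 14099\right)}{6638 + 35228} = \frac{\left(201 + 2 \left(-65 + 7^{2} + 8 \cdot 7\right)\right) + \left(11034 - 14099\right)}{6638 + 35228} = \frac{\left(201 + 2 \left(-65 + 49 + 56\right)\right) + \left(11034 - 14099\right)}{41866} = \left(\left(201 + 2 \cdot 40\right) - 3065\right) \frac{1}{41866} = \left(\left(201 + 80\right) - 3065\right) \frac{1}{41866} = \left(281 - 3065\right) \frac{1}{41866} = \left(-2784\right) \frac{1}{41866} = - \frac{1392}{20933}$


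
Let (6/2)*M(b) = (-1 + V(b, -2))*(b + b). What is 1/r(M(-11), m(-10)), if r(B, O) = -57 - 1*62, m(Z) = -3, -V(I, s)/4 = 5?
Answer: -1/119 ≈ -0.0084034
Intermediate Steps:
V(I, s) = -20 (V(I, s) = -4*5 = -20)
M(b) = -14*b (M(b) = ((-1 - 20)*(b + b))/3 = (-42*b)/3 = -14*b)
r(B, O) = -119 (r(B, O) = -57 - 62 = -119)
1/r(M(-11), m(-10)) = 1/(-119) = -1/119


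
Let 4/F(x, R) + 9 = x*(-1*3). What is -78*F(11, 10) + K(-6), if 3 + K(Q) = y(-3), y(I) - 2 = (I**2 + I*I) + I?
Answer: 150/7 ≈ 21.429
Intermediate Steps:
F(x, R) = 4/(-9 - 3*x) (F(x, R) = 4/(-9 + x*(-1*3)) = 4/(-9 + x*(-3)) = 4/(-9 - 3*x))
y(I) = 2 + I + 2*I**2 (y(I) = 2 + ((I**2 + I*I) + I) = 2 + ((I**2 + I**2) + I) = 2 + (2*I**2 + I) = 2 + (I + 2*I**2) = 2 + I + 2*I**2)
K(Q) = 14 (K(Q) = -3 + (2 - 3 + 2*(-3)**2) = -3 + (2 - 3 + 2*9) = -3 + (2 - 3 + 18) = -3 + 17 = 14)
-78*F(11, 10) + K(-6) = -(-312)/(9 + 3*11) + 14 = -(-312)/(9 + 33) + 14 = -(-312)/42 + 14 = -78*(-2/21) + 14 = 52/7 + 14 = 150/7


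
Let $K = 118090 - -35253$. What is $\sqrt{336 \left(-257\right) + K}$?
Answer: $\sqrt{66991} \approx 258.83$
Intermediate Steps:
$K = 153343$ ($K = 118090 + 35253 = 153343$)
$\sqrt{336 \left(-257\right) + K} = \sqrt{336 \left(-257\right) + 153343} = \sqrt{-86352 + 153343} = \sqrt{66991}$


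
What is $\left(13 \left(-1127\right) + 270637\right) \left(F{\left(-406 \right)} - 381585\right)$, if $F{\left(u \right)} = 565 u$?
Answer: $-156401046350$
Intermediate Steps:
$\left(13 \left(-1127\right) + 270637\right) \left(F{\left(-406 \right)} - 381585\right) = \left(13 \left(-1127\right) + 270637\right) \left(565 \left(-406\right) - 381585\right) = \left(-14651 + 270637\right) \left(-229390 - 381585\right) = 255986 \left(-610975\right) = -156401046350$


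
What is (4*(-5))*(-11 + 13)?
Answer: -40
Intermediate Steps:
(4*(-5))*(-11 + 13) = -20*2 = -40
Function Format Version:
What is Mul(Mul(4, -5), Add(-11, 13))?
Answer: -40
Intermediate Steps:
Mul(Mul(4, -5), Add(-11, 13)) = Mul(-20, 2) = -40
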